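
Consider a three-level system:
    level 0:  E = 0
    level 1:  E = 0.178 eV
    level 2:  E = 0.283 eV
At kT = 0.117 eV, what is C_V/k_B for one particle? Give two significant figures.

Eᵢ/kT = 0, 1.521, 2.419.
Z = Σ e^(−Eᵢ/kT) = e^(−0) + e^(−1.521) + e^(−2.419) = 1.000 + 0.2185 + 0.08901 = 1.308.
⟨E⟩ = 0.04899 eV, ⟨E²⟩ = 0.01074 eV².
C_V/k_B = (⟨E²⟩ − ⟨E⟩²)/(kT)² = (0.01074 − 0.002400)/0.01369 = 0.61.

0.61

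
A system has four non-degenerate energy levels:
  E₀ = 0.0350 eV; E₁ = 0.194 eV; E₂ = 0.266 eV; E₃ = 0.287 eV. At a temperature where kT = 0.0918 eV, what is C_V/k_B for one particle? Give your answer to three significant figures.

0.885

Eᵢ/kT = 0.38126, 2.1133, 2.8976, 3.1264.
Z = Σ e^(−Eᵢ/kT) = e^(−0.38126) + e^(−2.1133) + e^(−2.8976) + e^(−3.1264) = 0.68300 + 0.12084 + 0.055155 + 0.043875 = 0.90287.
⟨E⟩ = 0.082638 eV, ⟨E²⟩ = 0.014289 eV².
C_V/k_B = (⟨E²⟩ − ⟨E⟩²)/(kT)² = (0.014289 − 0.0068290)/0.0084272 = 0.885.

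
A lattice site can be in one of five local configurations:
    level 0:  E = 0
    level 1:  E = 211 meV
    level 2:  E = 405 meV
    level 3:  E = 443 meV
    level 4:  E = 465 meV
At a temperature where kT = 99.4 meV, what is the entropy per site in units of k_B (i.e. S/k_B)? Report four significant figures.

Eᵢ/kT = 0, 2.12274, 4.07445, 4.45674, 4.67807.
Z = Σ e^(−Eᵢ/kT) = e^(−0) + e^(−2.12274) + e^(−4.07445) + e^(−4.45674) + e^(−4.67807) = 1.00000 + 0.119703 + 0.0170016 + 0.0116001 + 0.00929694 = 1.15760.
⟨E⟩ = Σ EᵢPᵢ = 35.9407 meV.
S/k_B = ln Z + ⟨E⟩/kT = ln(1.15760) + 35.9407/99.4 = 0.146349 + 0.361576 = 0.5079.

0.5079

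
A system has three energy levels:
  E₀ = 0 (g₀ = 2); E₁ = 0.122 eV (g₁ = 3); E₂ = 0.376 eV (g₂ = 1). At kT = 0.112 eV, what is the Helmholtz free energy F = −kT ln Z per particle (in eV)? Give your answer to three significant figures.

Eᵢ/kT = 0, 1.0893, 3.3571.
Z = Σ gᵢe^(−Eᵢ/kT) = 2·e^(−0) + 3·e^(−1.0893) + 1·e^(−3.3571) = 2.0000 + 1.0094 + 0.034836 = 3.0442.
F = −kT ln Z = −0.112 × ln(3.0442) = −0.112 × 1.1132 = -0.125 eV.

-0.125 eV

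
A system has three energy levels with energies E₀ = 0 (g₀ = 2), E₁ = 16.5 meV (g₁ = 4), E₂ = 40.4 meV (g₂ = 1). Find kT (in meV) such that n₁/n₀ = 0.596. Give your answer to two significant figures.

n₁/n₀ = (g₁/g₀) exp[−(E₁−E₀)/kT] = 0.596.
⇒ (E₁−E₀)/kT = ln((4/2)/0.596) = ln(3.356) = 1.211.
kT = 16.5 meV / 1.211 = 14 meV.

14 meV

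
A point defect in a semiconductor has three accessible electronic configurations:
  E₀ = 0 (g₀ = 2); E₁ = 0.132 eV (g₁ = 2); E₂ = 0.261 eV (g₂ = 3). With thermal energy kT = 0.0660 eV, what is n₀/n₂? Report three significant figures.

n₀/n₂ = (g₀/g₂) exp[−(E₀−E₂)/kT] = (2/3) × exp(−(-0.261 eV)/(0.0660 eV)) = (2/3) × exp(3.9545) = 34.8.

34.8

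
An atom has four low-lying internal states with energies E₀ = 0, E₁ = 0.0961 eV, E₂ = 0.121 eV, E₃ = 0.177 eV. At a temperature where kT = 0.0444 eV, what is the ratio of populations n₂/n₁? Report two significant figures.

0.57

n₂/n₁ = exp[−(E₂−E₁)/kT] = exp(−(0.0249 eV)/(0.0444 eV)) = exp(-0.5608) = 0.57.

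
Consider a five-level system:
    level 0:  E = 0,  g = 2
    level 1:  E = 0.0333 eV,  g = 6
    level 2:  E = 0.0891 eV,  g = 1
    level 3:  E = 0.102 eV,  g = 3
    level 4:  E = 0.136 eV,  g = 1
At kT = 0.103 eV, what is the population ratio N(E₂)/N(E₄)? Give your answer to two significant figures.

n₂/n₄ = (g₂/g₄) exp[−(E₂−E₄)/kT] = (1/1) × exp(−(-0.0469 eV)/(0.103 eV)) = (1/1) × exp(0.4553) = 1.6.

1.6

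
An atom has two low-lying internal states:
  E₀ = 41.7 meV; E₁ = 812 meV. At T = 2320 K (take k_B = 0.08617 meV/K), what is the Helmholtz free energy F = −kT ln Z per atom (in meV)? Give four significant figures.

37.50 meV

k_BT = 0.08617 × 2320 K = 199.914 meV.
Eᵢ/kT = 0.208590, 4.06175.
Z = Σ e^(−Eᵢ/kT) = e^(−0.208590) + e^(−4.06175) = 0.811728 + 0.0172189 = 0.828947.
F = −kT ln Z = −199.914 × ln(0.828947) = −199.914 × -0.187599 = 37.50 meV.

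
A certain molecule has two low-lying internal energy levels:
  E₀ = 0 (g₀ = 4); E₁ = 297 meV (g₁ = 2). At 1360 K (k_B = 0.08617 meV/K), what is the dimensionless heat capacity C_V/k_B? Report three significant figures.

k_BT = 0.08617 × 1360 K = 117.19 meV.
Eᵢ/kT = 0, 2.5343.
Z = Σ gᵢe^(−Eᵢ/kT) = 4·e^(−0) + 2·e^(−2.5343) = 4.0000 + 0.15863 = 4.1586.
⟨E⟩ = 11.329 meV, ⟨E²⟩ = 3364.7 meV².
C_V/k_B = (⟨E²⟩ − ⟨E⟩²)/(kT)² = (3364.7 − 128.35)/13733 = 0.236.

0.236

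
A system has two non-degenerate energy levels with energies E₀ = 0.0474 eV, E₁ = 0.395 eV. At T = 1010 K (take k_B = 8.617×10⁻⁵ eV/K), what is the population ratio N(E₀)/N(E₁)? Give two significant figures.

k_BT = 8.617×10⁻⁵ × 1010 K = 0.08703 eV.
n₀/n₁ = exp[−(E₀−E₁)/kT] = exp(−(-0.3476 eV)/(0.08703 eV)) = exp(3.994) = 54.

54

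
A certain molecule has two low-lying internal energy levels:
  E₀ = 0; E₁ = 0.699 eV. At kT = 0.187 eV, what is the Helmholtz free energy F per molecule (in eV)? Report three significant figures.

-0.00440 eV

Eᵢ/kT = 0, 3.7380.
Z = Σ e^(−Eᵢ/kT) = e^(−0) + e^(−3.7380) = 1.0000 + 0.023802 = 1.0238.
F = −kT ln Z = −0.187 × ln(1.0238) = −0.187 × 0.023521 = -0.00440 eV.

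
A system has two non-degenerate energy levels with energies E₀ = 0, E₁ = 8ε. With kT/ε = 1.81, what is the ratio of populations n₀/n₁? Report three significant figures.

83.1

n₀/n₁ = exp[−(E₀−E₁)/kT] = exp(−(-8ε)/(1.81ε)) = exp(4.4199) = 83.1.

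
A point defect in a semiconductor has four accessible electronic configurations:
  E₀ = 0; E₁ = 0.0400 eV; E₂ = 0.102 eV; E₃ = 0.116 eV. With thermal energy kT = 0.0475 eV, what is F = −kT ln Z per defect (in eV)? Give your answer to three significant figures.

Eᵢ/kT = 0, 0.84211, 2.1474, 2.4421.
Z = Σ e^(−Eᵢ/kT) = e^(−0) + e^(−0.84211) + e^(−2.1474) + e^(−2.4421) = 1.0000 + 0.43080 + 0.11679 + 0.086978 = 1.6346.
F = −kT ln Z = −0.0475 × ln(1.6346) = −0.0475 × 0.49140 = -0.0233 eV.

-0.0233 eV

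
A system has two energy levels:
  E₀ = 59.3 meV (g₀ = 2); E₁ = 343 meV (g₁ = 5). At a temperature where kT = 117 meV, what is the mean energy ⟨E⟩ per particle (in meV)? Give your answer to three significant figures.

111 meV

Eᵢ/kT = 0.50684, 2.9316.
Z = Σ gᵢe^(−Eᵢ/kT) = 2·e^(−0.50684) + 5·e^(−2.9316) = 1.2048 + 0.26656 = 1.4714.
⟨E⟩ = Σ Eᵢ gᵢe^(−Eᵢ/kT) / Z = (59.3·1.2048 + 343·0.26656) / 1.4714 = 111 meV.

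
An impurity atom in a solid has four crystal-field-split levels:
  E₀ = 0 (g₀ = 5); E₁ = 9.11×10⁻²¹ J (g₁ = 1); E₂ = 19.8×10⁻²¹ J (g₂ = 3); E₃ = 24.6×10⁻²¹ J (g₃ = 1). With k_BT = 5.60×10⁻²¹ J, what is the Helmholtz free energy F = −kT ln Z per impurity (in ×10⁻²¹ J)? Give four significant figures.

-9.335 ×10⁻²¹ J

Eᵢ/kT = 0, 1.62679, 3.53571, 4.39286.
Z = Σ gᵢe^(−Eᵢ/kT) = 5·e^(−0) + 1·e^(−1.62679) + 3·e^(−3.53571) + 1·e^(−4.39286) = 5.00000 + 0.196560 + 0.0874142 + 0.0123653 = 5.29634.
F = −kT ln Z = −5.60 × ln(5.29634) = −5.60 × 1.66702 = -9.335 ×10⁻²¹ J.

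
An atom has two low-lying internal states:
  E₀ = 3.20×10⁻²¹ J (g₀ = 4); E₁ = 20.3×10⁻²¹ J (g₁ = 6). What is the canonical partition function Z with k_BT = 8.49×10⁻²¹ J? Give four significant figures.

Eᵢ/kT = 0.376914, 2.39105.
Z = Σ gᵢe^(−Eᵢ/kT) = 4·e^(−0.376914) + 6·e^(−2.39105) = 2.74390 + 0.549201 = 3.29310.

Z = 3.293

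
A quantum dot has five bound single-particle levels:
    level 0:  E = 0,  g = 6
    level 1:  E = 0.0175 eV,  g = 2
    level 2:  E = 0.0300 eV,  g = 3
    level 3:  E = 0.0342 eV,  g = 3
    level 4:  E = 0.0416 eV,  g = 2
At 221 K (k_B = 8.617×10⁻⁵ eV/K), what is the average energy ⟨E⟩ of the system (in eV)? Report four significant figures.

k_BT = 8.617×10⁻⁵ × 221 K = 0.0190436 eV.
Eᵢ/kT = 0, 0.918944, 1.57533, 1.79588, 2.18446.
Z = Σ gᵢe^(−Eᵢ/kT) = 6·e^(−0) + 2·e^(−0.918944) + 3·e^(−1.57533) + 3·e^(−1.79588) + 2·e^(−2.18446) = 6.00000 + 0.797880 + 0.620818 + 0.497944 + 0.225077 = 8.14172.
⟨E⟩ = Σ Eᵢ gᵢe^(−Eᵢ/kT) / Z = (0·6.00000 + 0.0175·0.797880 + 0.0300·0.620818 + 0.0342·0.497944 + 0.0416·0.225077) / 8.14172 = 0.007244 eV.

0.007244 eV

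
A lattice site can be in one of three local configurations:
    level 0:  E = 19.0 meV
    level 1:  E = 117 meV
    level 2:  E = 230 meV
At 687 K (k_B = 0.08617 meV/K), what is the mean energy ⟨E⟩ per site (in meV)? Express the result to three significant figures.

39.3 meV

k_BT = 0.08617 × 687 K = 59.199 meV.
Eᵢ/kT = 0.32095, 1.9764, 3.8852.
Z = Σ e^(−Eᵢ/kT) = e^(−0.32095) + e^(−1.9764) + e^(−3.8852) = 0.72546 + 0.13857 + 0.020544 = 0.88457.
⟨E⟩ = Σ Eᵢ e^(−Eᵢ/kT) / Z = (19.0·0.72546 + 117·0.13857 + 230·0.020544) / 0.88457 = 39.3 meV.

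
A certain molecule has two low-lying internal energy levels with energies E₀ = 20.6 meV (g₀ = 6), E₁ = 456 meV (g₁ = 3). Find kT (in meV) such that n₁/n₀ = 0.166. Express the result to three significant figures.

395 meV

n₁/n₀ = (g₁/g₀) exp[−(E₁−E₀)/kT] = 0.166.
⇒ (E₁−E₀)/kT = ln((3/6)/0.166) = ln(3.0120) = 1.1026.
kT = 435.4 meV / 1.1026 = 395 meV.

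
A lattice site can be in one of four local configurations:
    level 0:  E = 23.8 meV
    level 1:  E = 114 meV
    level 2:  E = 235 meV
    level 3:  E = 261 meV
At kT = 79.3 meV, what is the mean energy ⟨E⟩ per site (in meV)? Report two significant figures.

Eᵢ/kT = 0.3001, 1.438, 2.963, 3.291.
Z = Σ e^(−Eᵢ/kT) = e^(−0.3001) + e^(−1.438) + e^(−2.963) + e^(−3.291) = 0.7407 + 0.2374 + 0.05166 + 0.03722 = 1.067.
⟨E⟩ = Σ Eᵢ e^(−Eᵢ/kT) / Z = (23.8·0.7407 + 114·0.2374 + 235·0.05166 + 261·0.03722) / 1.067 = 62 meV.

62 meV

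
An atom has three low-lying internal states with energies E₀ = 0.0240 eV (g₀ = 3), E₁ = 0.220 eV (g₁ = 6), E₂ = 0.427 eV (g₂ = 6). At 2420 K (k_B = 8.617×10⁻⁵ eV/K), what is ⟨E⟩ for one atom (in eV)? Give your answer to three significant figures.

k_BT = 8.617×10⁻⁵ × 2420 K = 0.20853 eV.
Eᵢ/kT = 0.11509, 1.0550, 2.0477.
Z = Σ gᵢe^(−Eᵢ/kT) = 3·e^(−0.11509) + 6·e^(−1.0550) + 6·e^(−2.0477) = 2.6739 + 2.0892 + 0.77419 = 5.5373.
⟨E⟩ = Σ Eᵢ gᵢe^(−Eᵢ/kT) / Z = (0.0240·2.6739 + 0.220·2.0892 + 0.427·0.77419) / 5.5373 = 0.154 eV.

0.154 eV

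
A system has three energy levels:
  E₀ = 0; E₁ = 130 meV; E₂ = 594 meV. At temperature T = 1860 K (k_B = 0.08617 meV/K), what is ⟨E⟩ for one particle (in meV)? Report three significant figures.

49.3 meV

k_BT = 0.08617 × 1860 K = 160.28 meV.
Eᵢ/kT = 0, 0.81108, 3.7060.
Z = Σ e^(−Eᵢ/kT) = e^(−0) + e^(−0.81108) + e^(−3.7060) = 1.0000 + 0.44438 + 0.024576 = 1.4690.
⟨E⟩ = Σ Eᵢ e^(−Eᵢ/kT) / Z = (0·1.0000 + 130·0.44438 + 594·0.024576) / 1.4690 = 49.3 meV.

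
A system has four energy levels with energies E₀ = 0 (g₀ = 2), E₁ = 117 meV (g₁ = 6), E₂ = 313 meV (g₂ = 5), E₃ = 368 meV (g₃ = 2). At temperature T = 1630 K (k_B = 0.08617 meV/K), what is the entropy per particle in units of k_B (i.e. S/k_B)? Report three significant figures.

k_BT = 0.08617 × 1630 K = 140.46 meV.
Eᵢ/kT = 0, 0.83298, 2.2284, 2.6200.
Z = Σ gᵢe^(−Eᵢ/kT) = 2·e^(−0) + 6·e^(−0.83298) + 5·e^(−2.2284) + 2·e^(−2.6200) = 2.0000 + 2.6085 + 0.53850 + 0.14561 = 5.2926.
⟨E⟩ = Σ EᵢPᵢ = 99.635 meV.
S/k_B = ln Z + ⟨E⟩/kT = ln(5.2926) + 99.635/140.46 = 1.6663 + 0.70935 = 2.38.

2.38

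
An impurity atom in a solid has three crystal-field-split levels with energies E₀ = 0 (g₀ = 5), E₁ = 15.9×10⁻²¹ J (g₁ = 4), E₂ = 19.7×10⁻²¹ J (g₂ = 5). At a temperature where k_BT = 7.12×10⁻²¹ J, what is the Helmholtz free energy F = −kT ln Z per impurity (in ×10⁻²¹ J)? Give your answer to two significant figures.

-12 ×10⁻²¹ J

Eᵢ/kT = 0, 2.233, 2.767.
Z = Σ gᵢe^(−Eᵢ/kT) = 5·e^(−0) + 4·e^(−2.233) + 5·e^(−2.767) = 5.000 + 0.4288 + 0.3143 = 5.743.
F = −kT ln Z = −7.12 × ln(5.743) = −7.12 × 1.748 = -12 ×10⁻²¹ J.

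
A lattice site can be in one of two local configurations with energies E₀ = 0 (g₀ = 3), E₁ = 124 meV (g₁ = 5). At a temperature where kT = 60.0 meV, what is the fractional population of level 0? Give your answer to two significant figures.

Eᵢ/kT = 0, 2.067.
Z = Σ gᵢe^(−Eᵢ/kT) = 3·e^(−0) + 5·e^(−2.067) = 3.000 + 0.6328 = 3.633.
P₀ = g₀ e^(−E₀/kT) / Z = 3.000/3.633 = 0.83.

0.83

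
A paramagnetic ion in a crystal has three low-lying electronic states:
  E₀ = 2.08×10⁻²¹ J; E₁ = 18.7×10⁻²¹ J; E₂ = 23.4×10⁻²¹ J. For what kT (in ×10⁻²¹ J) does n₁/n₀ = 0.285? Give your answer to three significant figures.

13.2 ×10⁻²¹ J

n₁/n₀ = exp[−(E₁−E₀)/kT] = 0.285.
⇒ (E₁−E₀)/kT = ln(1/0.285) = ln(3.5088) = 1.2553.
kT = 16.62 ×10⁻²¹ J / 1.2553 = 13.2 ×10⁻²¹ J.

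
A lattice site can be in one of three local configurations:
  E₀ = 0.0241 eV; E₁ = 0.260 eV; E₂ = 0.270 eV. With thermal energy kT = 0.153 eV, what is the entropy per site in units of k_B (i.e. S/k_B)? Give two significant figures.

Eᵢ/kT = 0.1575, 1.699, 1.765.
Z = Σ e^(−Eᵢ/kT) = e^(−0.1575) + e^(−1.699) + e^(−1.765) = 0.8543 + 0.1829 + 0.1712 = 1.208.
⟨E⟩ = Σ EᵢPᵢ = 0.09467 eV.
S/k_B = ln Z + ⟨E⟩/kT = ln(1.208) + 0.09467/0.153 = 0.1890 + 0.6188 = 0.81.

0.81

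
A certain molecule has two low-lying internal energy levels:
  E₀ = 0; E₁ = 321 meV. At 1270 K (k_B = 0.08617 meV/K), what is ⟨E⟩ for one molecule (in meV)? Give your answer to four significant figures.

k_BT = 0.08617 × 1270 K = 109.436 meV.
Eᵢ/kT = 0, 2.93322.
Z = Σ e^(−Eᵢ/kT) = e^(−0) + e^(−2.93322) = 1.00000 + 0.0532254 = 1.05323.
⟨E⟩ = Σ Eᵢ e^(−Eᵢ/kT) / Z = (0·1.00000 + 321·0.0532254) / 1.05323 = 16.22 meV.

16.22 meV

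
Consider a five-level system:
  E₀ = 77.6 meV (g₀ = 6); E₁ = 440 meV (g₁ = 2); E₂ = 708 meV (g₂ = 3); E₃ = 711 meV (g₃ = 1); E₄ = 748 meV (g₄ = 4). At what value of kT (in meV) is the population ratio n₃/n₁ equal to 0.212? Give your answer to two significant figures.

320 meV

n₃/n₁ = (g₃/g₁) exp[−(E₃−E₁)/kT] = 0.212.
⇒ (E₃−E₁)/kT = ln((1/2)/0.212) = ln(2.358) = 0.8578.
kT = 271 meV / 0.8578 = 320 meV.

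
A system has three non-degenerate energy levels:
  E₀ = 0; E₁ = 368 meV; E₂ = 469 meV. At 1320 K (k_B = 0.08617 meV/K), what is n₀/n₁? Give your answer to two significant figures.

k_BT = 0.08617 × 1320 K = 113.7 meV.
n₀/n₁ = exp[−(E₀−E₁)/kT] = exp(−(-368 meV)/(113.7 meV)) = exp(3.237) = 25.

25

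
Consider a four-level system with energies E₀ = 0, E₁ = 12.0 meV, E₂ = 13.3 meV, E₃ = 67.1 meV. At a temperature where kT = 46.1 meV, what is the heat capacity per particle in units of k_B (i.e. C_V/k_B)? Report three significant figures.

Eᵢ/kT = 0, 0.26030, 0.28850, 1.4555.
Z = Σ e^(−Eᵢ/kT) = e^(−0) + e^(−0.26030) + e^(−0.28850) + e^(−1.4555) = 1.0000 + 0.77082 + 0.74939 + 0.23328 = 2.7535.
⟨E⟩ = 12.664 meV, ⟨E²⟩ = 469.90 meV².
C_V/k_B = (⟨E²⟩ − ⟨E⟩²)/(kT)² = (469.90 − 160.38)/2125.2 = 0.146.

0.146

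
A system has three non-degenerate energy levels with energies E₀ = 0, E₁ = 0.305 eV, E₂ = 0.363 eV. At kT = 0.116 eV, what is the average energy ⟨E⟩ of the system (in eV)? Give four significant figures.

0.03395 eV

Eᵢ/kT = 0, 2.62931, 3.12931.
Z = Σ e^(−Eᵢ/kT) = e^(−0) + e^(−2.62931) + e^(−3.12931) = 1.00000 + 0.0721282 + 0.0437480 = 1.11588.
⟨E⟩ = Σ Eᵢ e^(−Eᵢ/kT) / Z = (0·1.00000 + 0.305·0.0721282 + 0.363·0.0437480) / 1.11588 = 0.03395 eV.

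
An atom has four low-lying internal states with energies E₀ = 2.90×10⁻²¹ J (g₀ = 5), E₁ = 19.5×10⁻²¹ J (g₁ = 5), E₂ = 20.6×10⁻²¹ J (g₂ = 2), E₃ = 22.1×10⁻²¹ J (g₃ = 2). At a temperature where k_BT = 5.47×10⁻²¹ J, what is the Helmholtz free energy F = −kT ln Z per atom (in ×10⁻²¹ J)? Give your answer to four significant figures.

-6.303 ×10⁻²¹ J

Eᵢ/kT = 0.530165, 3.56490, 3.76600, 4.04022.
Z = Σ gᵢe^(−Eᵢ/kT) = 5·e^(−0.530165) + 5·e^(−3.56490) + 2·e^(−3.76600) + 2·e^(−4.04022) = 2.94254 + 0.141499 + 0.0462889 + 0.0351872 = 3.16552.
F = −kT ln Z = −5.47 × ln(3.16552) = −5.47 × 1.15232 = -6.303 ×10⁻²¹ J.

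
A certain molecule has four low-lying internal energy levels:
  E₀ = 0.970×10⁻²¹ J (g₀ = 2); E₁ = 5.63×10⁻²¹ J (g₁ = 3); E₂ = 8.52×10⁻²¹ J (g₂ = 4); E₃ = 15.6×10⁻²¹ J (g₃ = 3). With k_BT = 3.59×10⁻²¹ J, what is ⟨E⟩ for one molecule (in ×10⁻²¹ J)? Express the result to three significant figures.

Eᵢ/kT = 0.27019, 1.5682, 2.3733, 4.3454.
Z = Σ gᵢe^(−Eᵢ/kT) = 2·e^(−0.27019) + 3·e^(−1.5682) + 4·e^(−2.3733) + 3·e^(−4.3454) = 1.5265 + 0.62526 + 0.37269 + 0.038899 = 2.5633.
⟨E⟩ = Σ Eᵢ gᵢe^(−Eᵢ/kT) / Z = (0.970·1.5265 + 5.63·0.62526 + 8.52·0.37269 + 15.6·0.038899) / 2.5633 = 3.43 ×10⁻²¹ J.

3.43 ×10⁻²¹ J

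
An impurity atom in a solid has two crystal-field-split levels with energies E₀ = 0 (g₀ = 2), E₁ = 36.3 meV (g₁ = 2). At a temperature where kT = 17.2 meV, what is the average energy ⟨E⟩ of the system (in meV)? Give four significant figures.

3.923 meV

Eᵢ/kT = 0, 2.11047.
Z = Σ gᵢe^(−Eᵢ/kT) = 2·e^(−0) + 2·e^(−2.11047) = 2.00000 + 0.242362 = 2.24236.
⟨E⟩ = Σ Eᵢ gᵢe^(−Eᵢ/kT) / Z = (0·2.00000 + 36.3·0.242362) / 2.24236 = 3.923 meV.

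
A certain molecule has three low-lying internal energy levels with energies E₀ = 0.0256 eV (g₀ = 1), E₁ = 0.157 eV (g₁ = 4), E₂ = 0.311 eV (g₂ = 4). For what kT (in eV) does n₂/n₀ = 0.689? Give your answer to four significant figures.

0.1623 eV

n₂/n₀ = (g₂/g₀) exp[−(E₂−E₀)/kT] = 0.689.
⇒ (E₂−E₀)/kT = ln((4/1)/0.689) = ln(5.80552) = 1.75881.
kT = 0.2854 eV / 1.75881 = 0.1623 eV.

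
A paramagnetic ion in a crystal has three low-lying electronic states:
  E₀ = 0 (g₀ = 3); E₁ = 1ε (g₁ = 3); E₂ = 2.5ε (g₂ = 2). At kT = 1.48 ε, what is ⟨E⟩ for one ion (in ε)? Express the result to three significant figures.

Eᵢ/kT = 0, 0.67568, 1.6892.
Z = Σ gᵢe^(−Eᵢ/kT) = 3·e^(−0) + 3·e^(−0.67568) + 2·e^(−1.6892) = 3.0000 + 1.5264 + 0.36933 = 4.8957.
⟨E⟩ = Σ Eᵢ gᵢe^(−Eᵢ/kT) / Z = (0·3.0000 + 1·1.5264 + 2.5·0.36933) / 4.8957 = 0.500 ε.

0.500 ε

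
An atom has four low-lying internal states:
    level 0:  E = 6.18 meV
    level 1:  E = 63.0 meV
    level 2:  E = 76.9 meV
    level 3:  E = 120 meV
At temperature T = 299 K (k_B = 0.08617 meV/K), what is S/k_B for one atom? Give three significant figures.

0.569

k_BT = 0.08617 × 299 K = 25.765 meV.
Eᵢ/kT = 0.23986, 2.4452, 2.9847, 4.6575.
Z = Σ e^(−Eᵢ/kT) = e^(−0.23986) + e^(−2.4452) + e^(−2.9847) + e^(−4.6575) = 0.78674 + 0.086709 + 0.050555 + 0.0094902 = 0.93349.
⟨E⟩ = Σ EᵢPᵢ = 16.445 meV.
S/k_B = ln Z + ⟨E⟩/kT = ln(0.93349) + 16.445/25.765 = -0.068825 + 0.63827 = 0.569.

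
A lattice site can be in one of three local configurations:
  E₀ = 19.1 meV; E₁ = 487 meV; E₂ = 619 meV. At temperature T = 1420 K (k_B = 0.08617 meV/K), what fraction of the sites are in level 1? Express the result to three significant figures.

k_BT = 0.08617 × 1420 K = 122.36 meV.
Eᵢ/kT = 0.15610, 3.9801, 5.0588.
Z = Σ e^(−Eᵢ/kT) = e^(−0.15610) + e^(−3.9801) + e^(−5.0588) = 0.85547 + 0.018684 + 0.0063532 = 0.88051.
P₁ = e^(−E₁/kT) / Z = 0.018684/0.88051 = 0.0212.

0.0212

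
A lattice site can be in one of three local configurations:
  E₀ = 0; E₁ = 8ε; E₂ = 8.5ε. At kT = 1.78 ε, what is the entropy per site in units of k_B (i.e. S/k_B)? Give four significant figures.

Eᵢ/kT = 0, 4.49438, 4.77528.
Z = Σ e^(−Eᵢ/kT) = e^(−0) + e^(−4.49438) + e^(−4.77528) = 1.00000 + 0.0111716 + 0.00843572 = 1.01961.
⟨E⟩ = Σ EᵢPᵢ = 0.157978 ε.
S/k_B = ln Z + ⟨E⟩/kT = ln(1.01961) + 0.157978/1.78 = 0.0194202 + 0.0887517 = 0.1082.

0.1082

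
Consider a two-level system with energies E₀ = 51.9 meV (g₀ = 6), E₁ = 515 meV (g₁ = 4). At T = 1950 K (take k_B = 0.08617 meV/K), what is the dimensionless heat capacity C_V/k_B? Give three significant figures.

0.296

k_BT = 0.08617 × 1950 K = 168.03 meV.
Eᵢ/kT = 0.30887, 3.0649.
Z = Σ gᵢe^(−Eᵢ/kT) = 6·e^(−0.30887) + 4·e^(−3.0649) = 4.4057 + 0.18663 = 4.5923.
⟨E⟩ = 70.721 meV, ⟨E²⟩ = 13363 meV².
C_V/k_B = (⟨E²⟩ − ⟨E⟩²)/(kT)² = (13363 − 5001.5)/28234 = 0.296.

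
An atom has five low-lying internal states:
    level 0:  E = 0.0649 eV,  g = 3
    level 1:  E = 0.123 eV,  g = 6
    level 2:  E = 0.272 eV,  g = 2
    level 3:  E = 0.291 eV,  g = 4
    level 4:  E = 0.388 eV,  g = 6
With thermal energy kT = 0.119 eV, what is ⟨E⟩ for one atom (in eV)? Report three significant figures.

0.133 eV

Eᵢ/kT = 0.54538, 1.0336, 2.2857, 2.4454, 3.2605.
Z = Σ gᵢe^(−Eᵢ/kT) = 3·e^(−0.54538) + 6·e^(−1.0336) + 2·e^(−2.2857) + 4·e^(−2.4454) + 6·e^(−3.2605) = 1.7389 + 2.1343 + 0.20341 + 0.34677 + 0.23022 = 4.6536.
⟨E⟩ = Σ Eᵢ gᵢe^(−Eᵢ/kT) / Z = (0.0649·1.7389 + 0.123·2.1343 + 0.272·0.20341 + 0.291·0.34677 + 0.388·0.23022) / 4.6536 = 0.133 eV.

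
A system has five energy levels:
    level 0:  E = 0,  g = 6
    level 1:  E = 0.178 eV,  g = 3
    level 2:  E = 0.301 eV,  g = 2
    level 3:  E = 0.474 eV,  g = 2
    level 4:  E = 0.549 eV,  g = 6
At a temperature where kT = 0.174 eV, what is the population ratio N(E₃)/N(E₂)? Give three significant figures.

n₃/n₂ = (g₃/g₂) exp[−(E₃−E₂)/kT] = (2/2) × exp(−(0.173 eV)/(0.174 eV)) = (2/2) × exp(-0.99425) = 0.370.

0.370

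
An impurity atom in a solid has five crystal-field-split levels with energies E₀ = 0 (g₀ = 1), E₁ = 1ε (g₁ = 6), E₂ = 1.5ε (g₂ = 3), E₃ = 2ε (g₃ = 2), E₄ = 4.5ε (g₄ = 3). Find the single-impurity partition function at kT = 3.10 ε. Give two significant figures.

Eᵢ/kT = 0, 0.3226, 0.4839, 0.6452, 1.452.
Z = Σ gᵢe^(−Eᵢ/kT) = 1·e^(−0) + 6·e^(−0.3226) + 3·e^(−0.4839) + 2·e^(−0.6452) + 3·e^(−1.452) = 1.000 + 4.346 + 1.849 + 1.049 + 0.7023 = 8.946.

Z = 8.9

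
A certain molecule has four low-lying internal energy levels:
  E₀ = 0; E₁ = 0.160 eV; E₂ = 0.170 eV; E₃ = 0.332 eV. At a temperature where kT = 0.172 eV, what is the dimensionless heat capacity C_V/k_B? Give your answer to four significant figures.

0.3697

Eᵢ/kT = 0, 0.930233, 0.988372, 1.93023.
Z = Σ e^(−Eᵢ/kT) = e^(−0) + e^(−0.930233) + e^(−0.988372) + e^(−1.93023) = 1.00000 + 0.394462 + 0.372182 + 0.145115 = 1.91176.
⟨E⟩ = 0.0913101 eV, ⟨E²⟩ = 0.0192751 eV².
C_V/k_B = (⟨E²⟩ − ⟨E⟩²)/(kT)² = (0.0192751 − 0.00833753)/0.0295840 = 0.3697.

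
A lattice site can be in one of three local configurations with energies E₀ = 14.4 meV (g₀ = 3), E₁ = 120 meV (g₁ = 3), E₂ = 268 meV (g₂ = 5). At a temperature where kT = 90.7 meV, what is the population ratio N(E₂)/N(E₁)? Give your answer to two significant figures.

0.33

n₂/n₁ = (g₂/g₁) exp[−(E₂−E₁)/kT] = (5/3) × exp(−(148 meV)/(90.7 meV)) = (5/3) × exp(-1.632) = 0.33.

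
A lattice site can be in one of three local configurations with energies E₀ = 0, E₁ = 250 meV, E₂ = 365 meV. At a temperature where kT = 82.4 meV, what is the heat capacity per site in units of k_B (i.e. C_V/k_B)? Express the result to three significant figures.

Eᵢ/kT = 0, 3.0340, 4.4296.
Z = Σ e^(−Eᵢ/kT) = e^(−0) + e^(−3.0340) + e^(−4.4296) = 1.0000 + 0.048123 + 0.011919 = 1.0600.
⟨E⟩ = 15.454 meV, ⟨E²⟩ = 4335.5 meV².
C_V/k_B = (⟨E²⟩ − ⟨E⟩²)/(kT)² = (4335.5 − 238.83)/6789.8 = 0.603.

0.603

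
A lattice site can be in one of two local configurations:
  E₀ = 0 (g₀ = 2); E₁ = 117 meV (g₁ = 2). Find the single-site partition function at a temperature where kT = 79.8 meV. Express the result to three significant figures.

Z = 2.46

Eᵢ/kT = 0, 1.4662.
Z = Σ gᵢe^(−Eᵢ/kT) = 2·e^(−0) + 2·e^(−1.4662) = 2.0000 + 0.46160 = 2.4616.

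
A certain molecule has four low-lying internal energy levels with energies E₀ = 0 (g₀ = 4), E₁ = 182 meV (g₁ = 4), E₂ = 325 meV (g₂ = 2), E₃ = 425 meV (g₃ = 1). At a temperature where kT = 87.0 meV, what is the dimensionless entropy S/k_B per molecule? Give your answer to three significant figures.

Eᵢ/kT = 0, 2.0920, 3.7356, 4.8851.
Z = Σ gᵢe^(−Eᵢ/kT) = 4·e^(−0) + 4·e^(−2.0920) + 2·e^(−3.7356) + 1·e^(−4.8851) = 4.0000 + 0.49376 + 0.047718 + 0.0075584 = 4.5490.
⟨E⟩ = Σ EᵢPᵢ = 23.870 meV.
S/k_B = ln Z + ⟨E⟩/kT = ln(4.5490) + 23.870/87.0 = 1.5149 + 0.27437 = 1.79.

1.79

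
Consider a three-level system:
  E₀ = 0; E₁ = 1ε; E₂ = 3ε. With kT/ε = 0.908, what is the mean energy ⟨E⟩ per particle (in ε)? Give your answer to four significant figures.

0.3233 ε

Eᵢ/kT = 0, 1.10132, 3.30396.
Z = Σ e^(−Eᵢ/kT) = e^(−0) + e^(−1.10132) + e^(−3.30396) = 1.00000 + 0.332432 + 0.0367374 = 1.36917.
⟨E⟩ = Σ Eᵢ e^(−Eᵢ/kT) / Z = (0·1.00000 + 1·0.332432 + 3·0.0367374) / 1.36917 = 0.3233 ε.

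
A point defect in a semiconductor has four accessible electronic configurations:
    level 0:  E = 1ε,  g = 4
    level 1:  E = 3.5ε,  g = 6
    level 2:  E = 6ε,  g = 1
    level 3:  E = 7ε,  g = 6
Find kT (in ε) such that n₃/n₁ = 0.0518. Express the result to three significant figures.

n₃/n₁ = (g₃/g₁) exp[−(E₃−E₁)/kT] = 0.0518.
⇒ (E₃−E₁)/kT = ln((6/6)/0.0518) = ln(19.305) = 2.9604.
kT = 3.5ε / 2.9604 = 1.18 ε.

1.18 ε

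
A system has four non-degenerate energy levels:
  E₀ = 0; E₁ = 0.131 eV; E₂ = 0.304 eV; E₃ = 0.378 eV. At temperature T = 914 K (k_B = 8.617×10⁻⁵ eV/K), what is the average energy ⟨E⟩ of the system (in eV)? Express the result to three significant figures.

0.0282 eV

k_BT = 8.617×10⁻⁵ × 914 K = 0.078759 eV.
Eᵢ/kT = 0, 1.6633, 3.8599, 4.7995.
Z = Σ e^(−Eᵢ/kT) = e^(−0) + e^(−1.6633) + e^(−3.8599) + e^(−4.7995) = 1.0000 + 0.18951 + 0.021070 + 0.0082339 = 1.2188.
⟨E⟩ = Σ Eᵢ e^(−Eᵢ/kT) / Z = (0·1.0000 + 0.131·0.18951 + 0.304·0.021070 + 0.378·0.0082339) / 1.2188 = 0.0282 eV.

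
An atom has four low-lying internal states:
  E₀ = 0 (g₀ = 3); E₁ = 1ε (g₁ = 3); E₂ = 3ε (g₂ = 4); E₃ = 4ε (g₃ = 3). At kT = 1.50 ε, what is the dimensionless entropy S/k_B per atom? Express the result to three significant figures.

2.17

Eᵢ/kT = 0, 0.66667, 2.0000, 2.6667.
Z = Σ gᵢe^(−Eᵢ/kT) = 3·e^(−0) + 3·e^(−0.66667) + 4·e^(−2.0000) + 3·e^(−2.6667) = 3.0000 + 1.5402 + 0.54134 + 0.20844 = 5.2900.
⟨E⟩ = Σ EᵢPᵢ = 0.75576 ε.
S/k_B = ln Z + ⟨E⟩/kT = ln(5.2900) + 0.75576/1.50 = 1.6658 + 0.50384 = 2.17.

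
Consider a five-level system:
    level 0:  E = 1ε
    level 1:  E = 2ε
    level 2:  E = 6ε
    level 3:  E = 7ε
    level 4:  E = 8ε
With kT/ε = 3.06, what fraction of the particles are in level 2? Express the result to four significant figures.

Eᵢ/kT = 0.326797, 0.653595, 1.96078, 2.28758, 2.61438.
Z = Σ e^(−Eᵢ/kT) = e^(−0.326797) + e^(−0.653595) + e^(−1.96078) + e^(−2.28758) + e^(−2.61438) = 0.721230 + 0.520172 + 0.140749 + 0.101512 + 0.0732132 = 1.55688.
P₂ = e^(−E₂/kT) / Z = 0.140749/1.55688 = 0.09040.

0.09040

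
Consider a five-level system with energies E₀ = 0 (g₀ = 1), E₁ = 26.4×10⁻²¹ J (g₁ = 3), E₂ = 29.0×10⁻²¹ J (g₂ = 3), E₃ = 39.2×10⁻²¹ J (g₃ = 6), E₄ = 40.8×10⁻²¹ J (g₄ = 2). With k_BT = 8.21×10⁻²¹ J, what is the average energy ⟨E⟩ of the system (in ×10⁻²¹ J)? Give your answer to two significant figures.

6.5 ×10⁻²¹ J

Eᵢ/kT = 0, 3.216, 3.532, 4.775, 4.970.
Z = Σ gᵢe^(−Eᵢ/kT) = 1·e^(−0) + 3·e^(−3.216) + 3·e^(−3.532) + 6·e^(−4.775) + 2·e^(−4.970) = 1.000 + 0.1203 + 0.08774 + 0.05063 + 0.01389 = 1.273.
⟨E⟩ = Σ Eᵢ gᵢe^(−Eᵢ/kT) / Z = (0·1.000 + 26.4·0.1203 + 29.0·0.08774 + 39.2·0.05063 + 40.8·0.01389) / 1.273 = 6.5 ×10⁻²¹ J.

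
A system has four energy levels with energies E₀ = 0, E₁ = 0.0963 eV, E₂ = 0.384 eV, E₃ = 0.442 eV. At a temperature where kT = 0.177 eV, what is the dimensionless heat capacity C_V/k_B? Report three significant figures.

0.501

Eᵢ/kT = 0, 0.54407, 2.1695, 2.4972.
Z = Σ e^(−Eᵢ/kT) = e^(−0) + e^(−0.54407) + e^(−2.1695) + e^(−2.4972) = 1.0000 + 0.58038 + 0.11423 + 0.082315 = 1.7769.
⟨E⟩ = 0.076616 eV, ⟨E²⟩ = 0.021559 eV².
C_V/k_B = (⟨E²⟩ − ⟨E⟩²)/(kT)² = (0.021559 − 0.0058700)/0.031329 = 0.501.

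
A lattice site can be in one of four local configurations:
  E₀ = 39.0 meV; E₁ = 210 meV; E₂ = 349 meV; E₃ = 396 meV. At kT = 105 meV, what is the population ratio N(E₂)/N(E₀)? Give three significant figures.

n₂/n₀ = exp[−(E₂−E₀)/kT] = exp(−(310.0 meV)/(105 meV)) = exp(-2.9524) = 0.0522.

0.0522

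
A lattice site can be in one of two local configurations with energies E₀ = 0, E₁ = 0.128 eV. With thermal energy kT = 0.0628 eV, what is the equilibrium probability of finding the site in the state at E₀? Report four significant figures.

0.8848

Eᵢ/kT = 0, 2.03822.
Z = Σ e^(−Eᵢ/kT) = e^(−0) + e^(−2.03822) = 1.00000 + 0.130260 = 1.13026.
P₀ = e^(−E₀/kT) / Z = 1.00000/1.13026 = 0.8848.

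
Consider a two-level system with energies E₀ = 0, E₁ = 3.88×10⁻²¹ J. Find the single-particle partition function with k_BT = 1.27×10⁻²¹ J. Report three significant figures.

Z = 1.05

Eᵢ/kT = 0, 3.0551.
Z = Σ e^(−Eᵢ/kT) = e^(−0) + e^(−3.0551) = 1.0000 + 0.047118 = 1.0471.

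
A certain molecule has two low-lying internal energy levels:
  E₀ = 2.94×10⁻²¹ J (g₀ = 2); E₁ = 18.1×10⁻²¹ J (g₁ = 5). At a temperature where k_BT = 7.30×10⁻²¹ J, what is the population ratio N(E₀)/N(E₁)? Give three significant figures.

3.19

n₀/n₁ = (g₀/g₁) exp[−(E₀−E₁)/kT] = (2/5) × exp(−(-15.16 ×10⁻²¹ J)/(7.30 ×10⁻²¹ J)) = (2/5) × exp(2.0767) = 3.19.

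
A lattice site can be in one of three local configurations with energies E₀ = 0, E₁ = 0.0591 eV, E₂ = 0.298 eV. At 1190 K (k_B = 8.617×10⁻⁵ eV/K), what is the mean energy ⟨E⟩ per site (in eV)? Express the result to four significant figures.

k_BT = 8.617×10⁻⁵ × 1190 K = 0.102542 eV.
Eᵢ/kT = 0, 0.576349, 2.90613.
Z = Σ e^(−Eᵢ/kT) = e^(−0) + e^(−0.576349) + e^(−2.90613) = 1.00000 + 0.561946 + 0.0546870 = 1.61663.
⟨E⟩ = Σ Eᵢ e^(−Eᵢ/kT) / Z = (0·1.00000 + 0.0591·0.561946 + 0.298·0.0546870) / 1.61663 = 0.03062 eV.

0.03062 eV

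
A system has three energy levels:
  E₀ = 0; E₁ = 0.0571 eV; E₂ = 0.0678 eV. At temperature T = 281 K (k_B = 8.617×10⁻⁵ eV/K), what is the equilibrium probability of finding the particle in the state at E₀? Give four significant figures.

k_BT = 8.617×10⁻⁵ × 281 K = 0.0242138 eV.
Eᵢ/kT = 0, 2.35816, 2.80006.
Z = Σ e^(−Eᵢ/kT) = e^(−0) + e^(−2.35816) + e^(−2.80006) = 1.00000 + 0.0945941 + 0.0608064 = 1.15540.
P₀ = e^(−E₀/kT) / Z = 1.00000/1.15540 = 0.8655.

0.8655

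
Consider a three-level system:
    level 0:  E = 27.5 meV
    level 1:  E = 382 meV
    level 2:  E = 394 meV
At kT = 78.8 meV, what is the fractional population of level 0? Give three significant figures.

0.980

Eᵢ/kT = 0.34898, 4.8477, 5.0000.
Z = Σ e^(−Eᵢ/kT) = e^(−0.34898) + e^(−4.8477) + e^(−5.0000) = 0.70541 + 0.0078464 + 0.0067379 = 0.71999.
P₀ = e^(−E₀/kT) / Z = 0.70541/0.71999 = 0.980.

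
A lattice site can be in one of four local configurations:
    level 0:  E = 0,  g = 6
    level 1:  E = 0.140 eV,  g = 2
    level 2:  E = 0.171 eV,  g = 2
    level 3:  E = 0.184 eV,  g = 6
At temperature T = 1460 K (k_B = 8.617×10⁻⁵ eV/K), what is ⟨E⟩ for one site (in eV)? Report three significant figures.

k_BT = 8.617×10⁻⁵ × 1460 K = 0.12581 eV.
Eᵢ/kT = 0, 1.1128, 1.3592, 1.4625.
Z = Σ gᵢe^(−Eᵢ/kT) = 6·e^(−0) + 2·e^(−1.1128) + 2·e^(−1.3592) + 6·e^(−1.4625) = 6.0000 + 0.65727 + 0.51373 + 1.3899 = 8.5609.
⟨E⟩ = Σ Eᵢ gᵢe^(−Eᵢ/kT) / Z = (0·6.0000 + 0.140·0.65727 + 0.171·0.51373 + 0.184·1.3899) / 8.5609 = 0.0509 eV.

0.0509 eV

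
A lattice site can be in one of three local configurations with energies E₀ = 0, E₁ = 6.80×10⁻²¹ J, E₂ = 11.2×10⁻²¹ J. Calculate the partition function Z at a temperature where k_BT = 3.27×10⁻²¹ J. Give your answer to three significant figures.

Z = 1.16

Eᵢ/kT = 0, 2.0795, 3.4251.
Z = Σ e^(−Eᵢ/kT) = e^(−0) + e^(−2.0795) + e^(−3.4251) = 1.0000 + 0.12499 + 0.032546 = 1.1575.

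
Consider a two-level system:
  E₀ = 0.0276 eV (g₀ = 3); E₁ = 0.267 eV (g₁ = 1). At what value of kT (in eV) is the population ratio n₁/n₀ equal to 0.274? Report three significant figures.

n₁/n₀ = (g₁/g₀) exp[−(E₁−E₀)/kT] = 0.274.
⇒ (E₁−E₀)/kT = ln((1/3)/0.274) = ln(1.2165) = 0.19598.
kT = 0.2394 eV / 0.19598 = 1.22 eV.

1.22 eV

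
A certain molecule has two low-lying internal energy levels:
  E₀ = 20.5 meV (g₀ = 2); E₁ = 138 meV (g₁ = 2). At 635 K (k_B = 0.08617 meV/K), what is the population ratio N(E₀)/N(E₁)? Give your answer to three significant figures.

k_BT = 0.08617 × 635 K = 54.718 meV.
n₀/n₁ = (g₀/g₁) exp[−(E₀−E₁)/kT] = (2/2) × exp(−(-117.5 meV)/(54.718 meV)) = (2/2) × exp(2.1474) = 8.56.

8.56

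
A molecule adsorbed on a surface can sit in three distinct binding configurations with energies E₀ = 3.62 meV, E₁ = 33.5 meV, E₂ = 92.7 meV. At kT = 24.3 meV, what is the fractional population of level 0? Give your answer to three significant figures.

Eᵢ/kT = 0.14897, 1.3786, 3.8148.
Z = Σ e^(−Eᵢ/kT) = e^(−0.14897) + e^(−1.3786) + e^(−3.8148) = 0.86159 + 0.25193 + 0.022042 = 1.1356.
P₀ = e^(−E₀/kT) / Z = 0.86159/1.1356 = 0.759.

0.759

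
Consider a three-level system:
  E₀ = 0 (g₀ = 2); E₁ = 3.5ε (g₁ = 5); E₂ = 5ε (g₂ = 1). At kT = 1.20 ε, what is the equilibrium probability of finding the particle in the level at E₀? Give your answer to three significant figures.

0.875

Eᵢ/kT = 0, 2.9167, 4.1667.
Z = Σ gᵢe^(−Eᵢ/kT) = 2·e^(−0) + 5·e^(−2.9167) + 1·e^(−4.1667) = 2.0000 + 0.27056 + 0.015503 = 2.2861.
P₀ = g₀ e^(−E₀/kT) / Z = 2.0000/2.2861 = 0.875.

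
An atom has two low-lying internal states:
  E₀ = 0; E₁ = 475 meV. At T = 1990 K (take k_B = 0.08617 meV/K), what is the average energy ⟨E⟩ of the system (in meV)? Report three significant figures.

28.0 meV

k_BT = 0.08617 × 1990 K = 171.48 meV.
Eᵢ/kT = 0, 2.7700.
Z = Σ e^(−Eᵢ/kT) = e^(−0) + e^(−2.7700) = 1.0000 + 0.062662 = 1.0627.
⟨E⟩ = Σ Eᵢ e^(−Eᵢ/kT) / Z = (0·1.0000 + 475·0.062662) / 1.0627 = 28.0 meV.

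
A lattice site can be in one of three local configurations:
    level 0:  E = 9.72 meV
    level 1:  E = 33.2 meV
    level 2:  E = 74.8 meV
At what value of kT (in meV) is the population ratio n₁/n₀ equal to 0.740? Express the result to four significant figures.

77.98 meV

n₁/n₀ = exp[−(E₁−E₀)/kT] = 0.740.
⇒ (E₁−E₀)/kT = ln(1/0.740) = ln(1.35135) = 0.301104.
kT = 23.48 meV / 0.301104 = 77.98 meV.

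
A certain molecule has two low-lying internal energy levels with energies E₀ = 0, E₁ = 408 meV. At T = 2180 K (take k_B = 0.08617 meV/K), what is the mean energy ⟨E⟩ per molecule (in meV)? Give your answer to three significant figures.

k_BT = 0.08617 × 2180 K = 187.85 meV.
Eᵢ/kT = 0, 2.1719.
Z = Σ e^(−Eᵢ/kT) = e^(−0) + e^(−2.1719) = 1.0000 + 0.11396 = 1.1140.
⟨E⟩ = Σ Eᵢ e^(−Eᵢ/kT) / Z = (0·1.0000 + 408·0.11396) / 1.1140 = 41.7 meV.

41.7 meV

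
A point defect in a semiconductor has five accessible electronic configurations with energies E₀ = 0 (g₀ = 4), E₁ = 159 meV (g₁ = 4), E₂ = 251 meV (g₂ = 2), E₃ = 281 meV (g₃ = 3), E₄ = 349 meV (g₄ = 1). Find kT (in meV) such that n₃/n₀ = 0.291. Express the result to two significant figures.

300 meV

n₃/n₀ = (g₃/g₀) exp[−(E₃−E₀)/kT] = 0.291.
⇒ (E₃−E₀)/kT = ln((3/4)/0.291) = ln(2.577) = 0.9466.
kT = 281 meV / 0.9466 = 300 meV.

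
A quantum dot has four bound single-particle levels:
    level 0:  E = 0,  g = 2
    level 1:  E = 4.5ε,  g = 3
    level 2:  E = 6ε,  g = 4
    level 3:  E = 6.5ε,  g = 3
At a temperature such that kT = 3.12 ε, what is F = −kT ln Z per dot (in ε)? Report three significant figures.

Eᵢ/kT = 0, 1.4423, 1.9231, 2.0833.
Z = Σ gᵢe^(−Eᵢ/kT) = 2·e^(−0) + 3·e^(−1.4423) + 4·e^(−1.9231) + 3·e^(−2.0833) = 2.0000 + 0.70915 + 0.58461 + 0.37356 = 3.6673.
F = −kT ln Z = −3.12 × ln(3.6673) = −3.12 × 1.2995 = -4.05 ε.

-4.05 ε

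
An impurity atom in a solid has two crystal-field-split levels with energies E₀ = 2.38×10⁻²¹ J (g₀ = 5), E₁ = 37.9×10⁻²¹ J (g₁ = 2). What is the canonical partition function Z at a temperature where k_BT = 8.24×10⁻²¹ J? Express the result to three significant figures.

Z = 3.77

Eᵢ/kT = 0.28883, 4.5995.
Z = Σ gᵢe^(−Eᵢ/kT) = 5·e^(−0.28883) + 2·e^(−4.5995) = 3.7457 + 0.020114 = 3.7658.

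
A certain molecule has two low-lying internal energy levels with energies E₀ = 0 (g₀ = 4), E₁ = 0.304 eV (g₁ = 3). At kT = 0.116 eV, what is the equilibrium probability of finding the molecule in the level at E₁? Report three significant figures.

Eᵢ/kT = 0, 2.6207.
Z = Σ gᵢe^(−Eᵢ/kT) = 4·e^(−0) + 3·e^(−2.6207) = 4.0000 + 0.21826 = 4.2183.
P₁ = g₁ e^(−E₁/kT) / Z = 0.21826/4.2183 = 0.0517.

0.0517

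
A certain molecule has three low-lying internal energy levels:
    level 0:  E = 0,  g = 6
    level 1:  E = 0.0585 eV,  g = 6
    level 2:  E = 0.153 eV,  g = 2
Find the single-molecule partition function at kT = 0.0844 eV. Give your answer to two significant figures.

Eᵢ/kT = 0, 0.6931, 1.813.
Z = Σ gᵢe^(−Eᵢ/kT) = 6·e^(−0) + 6·e^(−0.6931) + 2·e^(−1.813) = 6.000 + 3.000 + 0.3263 = 9.326.

Z = 9.3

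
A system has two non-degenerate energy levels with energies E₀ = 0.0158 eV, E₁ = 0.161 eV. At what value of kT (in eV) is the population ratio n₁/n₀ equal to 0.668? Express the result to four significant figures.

0.3599 eV

n₁/n₀ = exp[−(E₁−E₀)/kT] = 0.668.
⇒ (E₁−E₀)/kT = ln(1/0.668) = ln(1.49701) = 0.403470.
kT = 0.1452 eV / 0.403470 = 0.3599 eV.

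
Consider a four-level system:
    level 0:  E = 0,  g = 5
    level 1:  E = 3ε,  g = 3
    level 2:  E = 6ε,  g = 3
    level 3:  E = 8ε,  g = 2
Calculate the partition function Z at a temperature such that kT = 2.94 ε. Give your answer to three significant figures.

Eᵢ/kT = 0, 1.0204, 2.0408, 2.7211.
Z = Σ gᵢe^(−Eᵢ/kT) = 5·e^(−0) + 3·e^(−1.0204) + 3·e^(−2.0408) + 2·e^(−2.7211) = 5.0000 + 1.0814 + 0.38977 + 0.13160 = 6.6028.

Z = 6.60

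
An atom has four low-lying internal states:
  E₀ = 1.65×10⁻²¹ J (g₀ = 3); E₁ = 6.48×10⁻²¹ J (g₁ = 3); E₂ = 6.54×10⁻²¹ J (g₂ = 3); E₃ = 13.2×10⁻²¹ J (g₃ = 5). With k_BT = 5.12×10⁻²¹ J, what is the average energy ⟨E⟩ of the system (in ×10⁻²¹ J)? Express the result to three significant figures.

4.62 ×10⁻²¹ J

Eᵢ/kT = 0.32227, 1.2656, 1.2773, 2.5781.
Z = Σ gᵢe^(−Eᵢ/kT) = 3·e^(−0.32227) + 3·e^(−1.2656) + 3·e^(−1.2773) + 5·e^(−2.5781) = 2.1735 + 0.84621 + 0.83637 + 0.37959 = 4.2357.
⟨E⟩ = Σ Eᵢ gᵢe^(−Eᵢ/kT) / Z = (1.65·2.1735 + 6.48·0.84621 + 6.54·0.83637 + 13.2·0.37959) / 4.2357 = 4.62 ×10⁻²¹ J.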